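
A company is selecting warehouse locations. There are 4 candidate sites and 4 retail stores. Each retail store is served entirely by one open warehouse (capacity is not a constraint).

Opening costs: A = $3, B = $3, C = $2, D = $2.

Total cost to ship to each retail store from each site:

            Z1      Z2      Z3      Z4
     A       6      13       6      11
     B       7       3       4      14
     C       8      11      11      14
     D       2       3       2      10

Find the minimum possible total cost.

Minimum total cost: 19

For any fixed open set, each retail store goes to its cheapest open site; total = fixed + service.
{D}: Z1→D 2, Z2→D 3, Z3→D 2, Z4→D 10. Service 17; fixed 2; total 19.
{C, D}: service 17 + fixed 4 = 21
{A, D}: service 17 + fixed 5 = 22
{A, B, C, D}: service 17 + fixed 10 = 27
No other subset beats 19.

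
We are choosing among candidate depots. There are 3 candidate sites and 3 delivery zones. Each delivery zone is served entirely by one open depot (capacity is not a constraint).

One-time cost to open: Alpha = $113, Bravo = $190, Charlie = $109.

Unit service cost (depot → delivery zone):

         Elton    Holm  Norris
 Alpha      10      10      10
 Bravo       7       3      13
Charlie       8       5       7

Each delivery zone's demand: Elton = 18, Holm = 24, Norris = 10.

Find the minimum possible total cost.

For any fixed open set, each delivery zone goes to its cheapest open site; total = fixed + service.
{Charlie}: Elton→Charlie 8·18=144, Holm→Charlie 5·24=120, Norris→Charlie 7·10=70. Service 334; fixed 109; total 443.
{Bravo}: Elton→Bravo 7·18=126, Holm→Bravo 3·24=72, Norris→Bravo 13·10=130. Service 328; fixed 190; total 518.
{Alpha, Charlie}: service 334 + fixed 222 = 556
{Alpha, Bravo, Charlie}: service 268 + fixed 412 = 680
No other subset beats 443.

Minimum total cost: 443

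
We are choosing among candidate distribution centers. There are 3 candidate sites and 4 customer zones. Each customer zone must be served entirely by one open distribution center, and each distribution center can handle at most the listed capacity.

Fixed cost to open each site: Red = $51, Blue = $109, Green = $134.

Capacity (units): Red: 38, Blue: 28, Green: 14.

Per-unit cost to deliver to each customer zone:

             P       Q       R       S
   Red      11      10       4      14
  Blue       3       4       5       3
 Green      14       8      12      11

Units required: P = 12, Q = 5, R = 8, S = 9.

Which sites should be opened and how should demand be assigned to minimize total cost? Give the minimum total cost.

Open {Red, Blue}: P→Blue 3·12=36, Q→Blue 4·5=20, R→Red 4·8=32, S→Blue 3·9=27.
Loads: Red carries 8/38, Blue carries 26/28. Service 115; fixed 160; total 275.
Next best feasible plan costs 305.

Minimum total cost: 275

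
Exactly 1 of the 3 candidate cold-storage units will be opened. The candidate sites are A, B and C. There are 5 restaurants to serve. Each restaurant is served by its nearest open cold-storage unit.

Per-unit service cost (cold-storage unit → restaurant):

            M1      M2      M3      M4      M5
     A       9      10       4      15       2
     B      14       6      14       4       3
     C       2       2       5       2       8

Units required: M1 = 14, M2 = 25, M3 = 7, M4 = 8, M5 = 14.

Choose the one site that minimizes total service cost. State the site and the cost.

With exactly 1 open, each restaurant uses its cheapest among the chosen.
{C}: M1→C 2·14=28, M2→C 2·25=50, M3→C 5·7=35, M4→C 2·8=16, M5→C 8·14=112. Service cost 241.
{B}: service cost 518
{A}: service cost 552
Among all 3 size-1 choices, {C} is lowest.

Choose C only; total service cost 241.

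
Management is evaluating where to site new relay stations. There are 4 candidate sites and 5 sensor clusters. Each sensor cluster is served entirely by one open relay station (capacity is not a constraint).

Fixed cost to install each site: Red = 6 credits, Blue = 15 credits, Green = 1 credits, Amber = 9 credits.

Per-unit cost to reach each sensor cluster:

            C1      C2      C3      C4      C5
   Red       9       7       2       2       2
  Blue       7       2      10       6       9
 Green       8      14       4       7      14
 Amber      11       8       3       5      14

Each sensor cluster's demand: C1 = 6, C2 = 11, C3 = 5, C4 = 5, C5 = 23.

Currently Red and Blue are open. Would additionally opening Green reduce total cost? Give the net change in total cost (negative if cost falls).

Current service cost with {Red, Blue}: 130.
Adding Green: each sensor cluster re-picks its cheapest; new service cost 130, saving 0.
Extra fixed cost: 1. Net change = 1 − 0 = 1.
(Totals: 151 → 152.)

No — net change +1 (cost rises by 1).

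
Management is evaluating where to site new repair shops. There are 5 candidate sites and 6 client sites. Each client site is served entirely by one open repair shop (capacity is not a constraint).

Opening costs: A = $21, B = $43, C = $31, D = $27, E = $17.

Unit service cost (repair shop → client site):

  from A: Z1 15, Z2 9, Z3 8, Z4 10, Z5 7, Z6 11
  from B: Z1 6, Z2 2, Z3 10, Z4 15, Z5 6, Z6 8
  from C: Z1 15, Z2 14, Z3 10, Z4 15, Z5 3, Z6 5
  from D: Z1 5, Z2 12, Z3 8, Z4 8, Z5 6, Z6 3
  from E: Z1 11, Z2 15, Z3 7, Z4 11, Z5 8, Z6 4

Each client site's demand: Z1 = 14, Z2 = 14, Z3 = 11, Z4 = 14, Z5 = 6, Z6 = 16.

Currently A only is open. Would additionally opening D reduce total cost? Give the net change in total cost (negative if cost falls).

Yes — net change −275 (cost falls by 275).

Current service cost with {A}: 782.
Adding D: each client site re-picks its cheapest; new service cost 480, saving 302.
Extra fixed cost: 27. Net change = 27 − 302 = -275.
(Totals: 803 → 528.)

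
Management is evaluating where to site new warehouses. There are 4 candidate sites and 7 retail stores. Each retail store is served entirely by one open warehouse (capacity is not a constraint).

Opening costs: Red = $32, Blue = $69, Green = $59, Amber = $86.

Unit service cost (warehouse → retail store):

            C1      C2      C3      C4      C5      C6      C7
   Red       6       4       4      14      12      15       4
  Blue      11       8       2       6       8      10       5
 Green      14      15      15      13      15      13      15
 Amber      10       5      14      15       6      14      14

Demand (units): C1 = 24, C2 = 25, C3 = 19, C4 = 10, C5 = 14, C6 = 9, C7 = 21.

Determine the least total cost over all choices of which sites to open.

Minimum total cost: 729

For any fixed open set, each retail store goes to its cheapest open site; total = fixed + service.
{Red, Blue}: C1→Red 6·24=144, C2→Red 4·25=100, C3→Blue 2·19=38, C4→Blue 6·10=60, C5→Blue 8·14=112, C6→Blue 10·9=90, C7→Red 4·21=84. Service 628; fixed 101; total 729.
{Red, Blue, Amber}: service 600 + fixed 187 = 787
{Red, Blue, Green}: service 628 + fixed 160 = 788
{Red, Blue, Green, Amber}: C1→Red 6·24=144, C2→Red 4·25=100, C3→Blue 2·19=38, C4→Blue 6·10=60, C5→Amber 6·14=84, C6→Blue 10·9=90, C7→Red 4·21=84. Service 600; fixed 246; total 846.
(All 15 nonempty subsets were checked; Red and Blue is lowest.)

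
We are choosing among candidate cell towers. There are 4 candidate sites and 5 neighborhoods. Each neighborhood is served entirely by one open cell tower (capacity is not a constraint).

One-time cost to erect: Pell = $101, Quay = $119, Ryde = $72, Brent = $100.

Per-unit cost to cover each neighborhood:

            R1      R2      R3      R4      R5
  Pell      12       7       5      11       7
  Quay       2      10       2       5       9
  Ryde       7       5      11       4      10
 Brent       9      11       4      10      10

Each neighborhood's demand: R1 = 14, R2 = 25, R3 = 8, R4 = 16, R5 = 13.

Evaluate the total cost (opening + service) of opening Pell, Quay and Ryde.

Total cost: 616

Each neighborhood is assigned to its cheapest site among the open ones.
{Pell, Quay, Ryde}: R1→Quay 2·14=28, R2→Ryde 5·25=125, R3→Quay 2·8=16, R4→Ryde 4·16=64, R5→Pell 7·13=91. Service 324; fixed 292; total 616.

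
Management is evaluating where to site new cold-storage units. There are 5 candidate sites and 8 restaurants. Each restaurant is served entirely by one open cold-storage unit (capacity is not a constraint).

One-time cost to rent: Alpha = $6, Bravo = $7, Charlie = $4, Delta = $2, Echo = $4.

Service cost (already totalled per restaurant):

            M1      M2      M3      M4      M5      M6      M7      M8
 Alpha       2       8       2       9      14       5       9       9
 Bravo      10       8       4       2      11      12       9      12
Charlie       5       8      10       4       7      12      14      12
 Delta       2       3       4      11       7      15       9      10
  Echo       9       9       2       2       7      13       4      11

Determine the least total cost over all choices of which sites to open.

For any fixed open set, each restaurant goes to its cheapest open site; total = fixed + service.
{Alpha, Delta, Echo}: M1→Alpha 2, M2→Delta 3, M3→Alpha 2, M4→Echo 2, M5→Delta 7, M6→Alpha 5, M7→Echo 4, M8→Alpha 9. Service 34; fixed 12; total 46.
{Alpha, Echo}: service 39 + fixed 10 = 49
{Delta, Echo}: service 43 + fixed 6 = 49
{Alpha, Bravo, Charlie, Delta, Echo}: service 34 + fixed 23 = 57
No other subset beats 46.

Minimum total cost: 46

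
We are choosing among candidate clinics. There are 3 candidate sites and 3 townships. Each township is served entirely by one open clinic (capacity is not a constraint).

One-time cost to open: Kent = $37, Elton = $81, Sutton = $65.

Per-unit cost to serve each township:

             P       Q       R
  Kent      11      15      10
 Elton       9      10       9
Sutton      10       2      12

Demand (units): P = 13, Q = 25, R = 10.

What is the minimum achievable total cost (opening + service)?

Minimum total cost: 365

For any fixed open set, each township goes to its cheapest open site; total = fixed + service.
{Sutton}: P→Sutton 10·13=130, Q→Sutton 2·25=50, R→Sutton 12·10=120. Service 300; fixed 65; total 365.
{Kent, Sutton}: P→Sutton 10·13=130, Q→Sutton 2·25=50, R→Kent 10·10=100. Service 280; fixed 102; total 382.
{Elton, Sutton}: service 257 + fixed 146 = 403
{Kent, Elton, Sutton}: P→Elton 9·13=117, Q→Sutton 2·25=50, R→Elton 9·10=90. Service 257; fixed 183; total 440.
No other subset beats 365.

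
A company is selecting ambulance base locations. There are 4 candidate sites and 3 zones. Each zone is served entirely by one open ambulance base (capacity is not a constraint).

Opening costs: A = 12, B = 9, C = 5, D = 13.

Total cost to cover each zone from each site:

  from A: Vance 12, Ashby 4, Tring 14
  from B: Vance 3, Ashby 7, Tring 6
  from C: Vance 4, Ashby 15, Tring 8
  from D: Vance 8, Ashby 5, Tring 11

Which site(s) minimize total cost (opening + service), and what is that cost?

For any fixed open set, each zone goes to its cheapest open site; total = fixed + service.
{B}: Vance→B 3, Ashby→B 7, Tring→B 6. Service 16; fixed 9; total 25.
{B, C}: Vance→B 3, Ashby→B 7, Tring→B 6. Service 16; fixed 14; total 30.
{C}: Vance→C 4, Ashby→C 15, Tring→C 8. Service 27; fixed 5; total 32.
{A, B, C, D}: Vance→B 3, Ashby→A 4, Tring→B 6. Service 13; fixed 39; total 52.
No other subset beats 25.

Open B only; minimum total cost 25.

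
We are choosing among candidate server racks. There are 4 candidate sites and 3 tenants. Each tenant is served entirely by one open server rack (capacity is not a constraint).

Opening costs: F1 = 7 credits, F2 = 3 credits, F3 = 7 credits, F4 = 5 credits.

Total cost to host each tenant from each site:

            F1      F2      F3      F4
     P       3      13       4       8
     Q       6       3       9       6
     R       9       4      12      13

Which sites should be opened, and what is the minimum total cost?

Open F1 and F2; minimum total cost 20.

For any fixed open set, each tenant goes to its cheapest open site; total = fixed + service.
{F1, F2}: P→F1 3, Q→F2 3, R→F2 4. Service 10; fixed 10; total 20.
{F2, F3}: service 11 + fixed 10 = 21
{F2}: P→F2 13, Q→F2 3, R→F2 4. Service 20; fixed 3; total 23.
{F1, F2, F3, F4}: service 10 + fixed 22 = 32
(All 15 nonempty subsets were checked; F1 and F2 is lowest.)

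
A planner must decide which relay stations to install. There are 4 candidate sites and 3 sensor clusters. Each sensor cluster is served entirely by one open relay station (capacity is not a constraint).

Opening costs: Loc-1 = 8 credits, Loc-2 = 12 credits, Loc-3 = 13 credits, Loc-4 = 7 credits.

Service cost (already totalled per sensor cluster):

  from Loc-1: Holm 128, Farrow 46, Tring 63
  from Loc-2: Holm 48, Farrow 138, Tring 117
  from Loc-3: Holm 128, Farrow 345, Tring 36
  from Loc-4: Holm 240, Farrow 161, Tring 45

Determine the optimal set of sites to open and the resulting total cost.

Open Loc-1, Loc-2 and Loc-3; minimum total cost 163.

For any fixed open set, each sensor cluster goes to its cheapest open site; total = fixed + service.
{Loc-1, Loc-2, Loc-3}: Holm→Loc-2 48, Farrow→Loc-1 46, Tring→Loc-3 36. Service 130; fixed 33; total 163.
{Loc-1, Loc-2, Loc-4}: service 139 + fixed 27 = 166
{Loc-1, Loc-2, Loc-3, Loc-4}: service 130 + fixed 40 = 170
{Loc-4}: Holm→Loc-4 240, Farrow→Loc-4 161, Tring→Loc-4 45. Service 446; fixed 7; total 453.
No other subset beats 163.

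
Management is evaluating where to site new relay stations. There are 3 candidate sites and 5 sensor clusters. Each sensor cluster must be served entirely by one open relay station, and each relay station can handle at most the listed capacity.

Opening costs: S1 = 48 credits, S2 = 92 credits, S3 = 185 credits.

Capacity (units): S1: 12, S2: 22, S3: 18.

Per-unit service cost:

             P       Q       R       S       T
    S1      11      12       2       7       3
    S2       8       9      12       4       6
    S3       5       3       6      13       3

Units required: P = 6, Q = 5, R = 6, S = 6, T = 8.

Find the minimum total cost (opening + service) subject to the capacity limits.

Minimum total cost: 332

Open {S1, S2}: P→S2 8·6=48, Q→S1 12·5=60, R→S1 2·6=12, S→S2 4·6=24, T→S2 6·8=48.
Loads: S1 carries 11/12, S2 carries 20/22. Service 192; fixed 140; total 332.
Next best feasible plan costs 335.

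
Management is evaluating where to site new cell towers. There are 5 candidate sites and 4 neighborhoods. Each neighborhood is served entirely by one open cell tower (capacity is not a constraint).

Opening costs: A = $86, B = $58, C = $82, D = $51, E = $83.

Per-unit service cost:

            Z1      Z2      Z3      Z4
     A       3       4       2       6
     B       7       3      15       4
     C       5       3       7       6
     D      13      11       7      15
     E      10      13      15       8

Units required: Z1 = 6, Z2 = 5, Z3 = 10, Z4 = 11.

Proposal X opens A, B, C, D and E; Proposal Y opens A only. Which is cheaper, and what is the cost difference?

Proposal Y is cheaper by 247.

Proposal X: {A, B, C, D, E}: Z1→A 3·6=18, Z2→B 3·5=15, Z3→A 2·10=20, Z4→B 4·11=44. Service 97; fixed 360; total 457.
Proposal Y: {A}: Z1→A 3·6=18, Z2→A 4·5=20, Z3→A 2·10=20, Z4→A 6·11=66. Service 124; fixed 86; total 210.
Difference: |457 − 210| = 247.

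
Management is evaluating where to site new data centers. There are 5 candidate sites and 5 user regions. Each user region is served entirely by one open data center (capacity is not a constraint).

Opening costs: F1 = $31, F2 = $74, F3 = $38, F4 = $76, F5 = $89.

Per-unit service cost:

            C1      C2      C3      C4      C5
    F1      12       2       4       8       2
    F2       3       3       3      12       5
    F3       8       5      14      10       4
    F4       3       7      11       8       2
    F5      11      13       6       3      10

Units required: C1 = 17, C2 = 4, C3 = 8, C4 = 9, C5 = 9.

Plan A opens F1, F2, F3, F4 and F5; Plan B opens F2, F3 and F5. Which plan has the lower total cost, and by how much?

Plan B is cheaper by 85.

Plan A: {F1, F2, F3, F4, F5}: C1→F2 3·17=51, C2→F1 2·4=8, C3→F2 3·8=24, C4→F5 3·9=27, C5→F1 2·9=18. Service 128; fixed 308; total 436.
Plan B: {F2, F3, F5}: C1→F2 3·17=51, C2→F2 3·4=12, C3→F2 3·8=24, C4→F5 3·9=27, C5→F3 4·9=36. Service 150; fixed 201; total 351.
Difference: |436 − 351| = 85.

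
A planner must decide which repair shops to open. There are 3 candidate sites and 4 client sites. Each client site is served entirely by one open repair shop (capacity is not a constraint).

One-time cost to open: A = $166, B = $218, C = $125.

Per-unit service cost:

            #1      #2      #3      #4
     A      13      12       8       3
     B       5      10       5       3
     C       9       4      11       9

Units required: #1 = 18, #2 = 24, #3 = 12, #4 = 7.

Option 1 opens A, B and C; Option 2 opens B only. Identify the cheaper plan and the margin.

Option 1: {A, B, C}: #1→B 5·18=90, #2→C 4·24=96, #3→B 5·12=60, #4→A 3·7=21. Service 267; fixed 509; total 776.
Option 2: {B}: #1→B 5·18=90, #2→B 10·24=240, #3→B 5·12=60, #4→B 3·7=21. Service 411; fixed 218; total 629.
Difference: |776 − 629| = 147.

Option 2 is cheaper by 147.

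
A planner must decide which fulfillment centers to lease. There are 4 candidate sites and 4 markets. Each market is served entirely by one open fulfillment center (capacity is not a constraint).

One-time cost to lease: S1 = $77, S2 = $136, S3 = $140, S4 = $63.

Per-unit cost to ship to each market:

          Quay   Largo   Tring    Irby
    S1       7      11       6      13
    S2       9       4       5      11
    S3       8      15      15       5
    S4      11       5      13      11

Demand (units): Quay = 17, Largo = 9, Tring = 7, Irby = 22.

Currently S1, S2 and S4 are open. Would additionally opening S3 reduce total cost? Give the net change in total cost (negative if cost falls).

No — net change +8 (cost rises by 8).

Current service cost with {S1, S2, S4}: 432.
Adding S3: each market re-picks its cheapest; new service cost 300, saving 132.
Extra fixed cost: 140. Net change = 140 − 132 = 8.
(Totals: 708 → 716.)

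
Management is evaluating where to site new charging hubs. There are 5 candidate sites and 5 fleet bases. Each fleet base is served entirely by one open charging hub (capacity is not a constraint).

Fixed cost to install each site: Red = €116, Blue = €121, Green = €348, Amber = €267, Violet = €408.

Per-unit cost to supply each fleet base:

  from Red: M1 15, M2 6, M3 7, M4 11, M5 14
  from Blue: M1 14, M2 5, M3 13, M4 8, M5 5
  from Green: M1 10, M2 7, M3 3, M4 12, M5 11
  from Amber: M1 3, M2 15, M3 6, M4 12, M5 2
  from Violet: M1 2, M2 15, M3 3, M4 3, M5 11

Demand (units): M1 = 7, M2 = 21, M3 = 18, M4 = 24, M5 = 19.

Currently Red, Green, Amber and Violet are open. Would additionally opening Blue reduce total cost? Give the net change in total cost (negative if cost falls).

Current service cost with {Red, Green, Amber, Violet}: 304.
Adding Blue: each fleet base re-picks its cheapest; new service cost 283, saving 21.
Extra fixed cost: 121. Net change = 121 − 21 = 100.
(Totals: 1443 → 1543.)

No — net change +100 (cost rises by 100).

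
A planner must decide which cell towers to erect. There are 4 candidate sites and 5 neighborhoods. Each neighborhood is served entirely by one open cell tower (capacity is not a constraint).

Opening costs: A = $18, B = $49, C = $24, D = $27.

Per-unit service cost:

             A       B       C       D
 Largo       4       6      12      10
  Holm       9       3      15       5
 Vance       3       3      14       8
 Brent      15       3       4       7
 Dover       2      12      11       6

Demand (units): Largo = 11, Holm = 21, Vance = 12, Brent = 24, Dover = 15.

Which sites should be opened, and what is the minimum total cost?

Open A and B; minimum total cost 312.

For any fixed open set, each neighborhood goes to its cheapest open site; total = fixed + service.
{A, B}: Largo→A 4·11=44, Holm→B 3·21=63, Vance→A 3·12=36, Brent→B 3·24=72, Dover→A 2·15=30. Service 245; fixed 67; total 312.
{A, B, C}: service 245 + fixed 91 = 336
{A, B, D}: service 245 + fixed 94 = 339
{A, B, C, D}: Largo→A 4·11=44, Holm→B 3·21=63, Vance→A 3·12=36, Brent→B 3·24=72, Dover→A 2·15=30. Service 245; fixed 118; total 363.
No other subset beats 312.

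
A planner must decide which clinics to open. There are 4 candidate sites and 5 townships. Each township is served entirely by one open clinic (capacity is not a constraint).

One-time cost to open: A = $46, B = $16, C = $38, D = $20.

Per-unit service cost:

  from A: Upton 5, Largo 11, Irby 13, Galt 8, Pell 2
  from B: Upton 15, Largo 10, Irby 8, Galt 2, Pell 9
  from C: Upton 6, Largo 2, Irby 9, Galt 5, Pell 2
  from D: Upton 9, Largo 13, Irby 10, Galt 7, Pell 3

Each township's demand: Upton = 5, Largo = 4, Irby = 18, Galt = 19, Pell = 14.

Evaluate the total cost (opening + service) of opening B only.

Each township is assigned to its cheapest site among the open ones.
{B}: Upton→B 15·5=75, Largo→B 10·4=40, Irby→B 8·18=144, Galt→B 2·19=38, Pell→B 9·14=126. Service 423; fixed 16; total 439.

Total cost: 439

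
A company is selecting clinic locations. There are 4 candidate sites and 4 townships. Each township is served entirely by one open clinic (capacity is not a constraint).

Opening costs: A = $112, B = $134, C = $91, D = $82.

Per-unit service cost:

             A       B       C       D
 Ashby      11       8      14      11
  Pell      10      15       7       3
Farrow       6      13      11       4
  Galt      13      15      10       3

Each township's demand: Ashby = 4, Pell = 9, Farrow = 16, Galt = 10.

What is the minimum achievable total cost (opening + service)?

Minimum total cost: 247

For any fixed open set, each township goes to its cheapest open site; total = fixed + service.
{D}: Ashby→D 11·4=44, Pell→D 3·9=27, Farrow→D 4·16=64, Galt→D 3·10=30. Service 165; fixed 82; total 247.
{C, D}: service 165 + fixed 173 = 338
{A, D}: Ashby→A 11·4=44, Pell→D 3·9=27, Farrow→D 4·16=64, Galt→D 3·10=30. Service 165; fixed 194; total 359.
{A, B, C, D}: service 153 + fixed 419 = 572
No other subset beats 247.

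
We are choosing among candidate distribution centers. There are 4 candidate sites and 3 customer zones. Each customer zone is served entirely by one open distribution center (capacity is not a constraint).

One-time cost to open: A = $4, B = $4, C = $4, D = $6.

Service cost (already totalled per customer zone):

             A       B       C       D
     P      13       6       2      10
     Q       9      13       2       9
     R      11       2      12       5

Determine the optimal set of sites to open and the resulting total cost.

Open B and C; minimum total cost 14.

For any fixed open set, each customer zone goes to its cheapest open site; total = fixed + service.
{B, C}: P→C 2, Q→C 2, R→B 2. Service 6; fixed 8; total 14.
{A, B, C}: service 6 + fixed 12 = 18
{C, D}: service 9 + fixed 10 = 19
{A, B, C, D}: service 6 + fixed 18 = 24
No other subset beats 14.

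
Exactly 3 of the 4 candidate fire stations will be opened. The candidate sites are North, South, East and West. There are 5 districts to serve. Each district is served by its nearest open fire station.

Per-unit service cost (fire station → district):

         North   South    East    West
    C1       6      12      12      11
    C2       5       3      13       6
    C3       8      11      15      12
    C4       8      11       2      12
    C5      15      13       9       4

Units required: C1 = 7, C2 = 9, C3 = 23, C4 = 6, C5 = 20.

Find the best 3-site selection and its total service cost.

Choose North, East and West; total service cost 363.

With exactly 3 open, each district uses its cheapest among the chosen.
{North, East, West}: C1→North 6·7=42, C2→North 5·9=45, C3→North 8·23=184, C4→East 2·6=12, C5→West 4·20=80. Service cost 363.
{North, South, West}: service cost 381
{North, South, East}: service cost 445
Among all 4 size-3 choices, {North, East, West} is lowest.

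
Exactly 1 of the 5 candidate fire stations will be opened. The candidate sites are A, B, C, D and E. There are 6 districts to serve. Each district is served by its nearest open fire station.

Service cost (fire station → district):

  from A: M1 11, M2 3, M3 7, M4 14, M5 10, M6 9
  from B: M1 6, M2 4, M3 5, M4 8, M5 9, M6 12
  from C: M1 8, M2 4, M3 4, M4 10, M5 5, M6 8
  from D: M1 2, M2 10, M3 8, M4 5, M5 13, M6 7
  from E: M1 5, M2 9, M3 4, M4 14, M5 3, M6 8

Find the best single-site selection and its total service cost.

Choose C only; total service cost 39.

With exactly 1 open, each district uses its cheapest among the chosen.
{C}: M1→C 8, M2→C 4, M3→C 4, M4→C 10, M5→C 5, M6→C 8. Service cost 39.
{E}: service cost 43
{B}: service cost 44
Among all 5 size-1 choices, {C} is lowest.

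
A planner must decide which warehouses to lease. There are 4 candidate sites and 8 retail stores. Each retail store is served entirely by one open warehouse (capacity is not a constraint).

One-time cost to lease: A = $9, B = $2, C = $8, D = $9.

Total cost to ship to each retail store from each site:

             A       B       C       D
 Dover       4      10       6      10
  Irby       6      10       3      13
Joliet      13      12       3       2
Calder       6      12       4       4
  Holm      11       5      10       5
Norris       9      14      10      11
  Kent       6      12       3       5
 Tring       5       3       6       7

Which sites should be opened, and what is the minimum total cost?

For any fixed open set, each retail store goes to its cheapest open site; total = fixed + service.
{B, C}: Dover→C 6, Irby→C 3, Joliet→C 3, Calder→C 4, Holm→B 5, Norris→C 10, Kent→C 3, Tring→B 3. Service 37; fixed 10; total 47.
{A, B, C}: Dover→A 4, Irby→C 3, Joliet→C 3, Calder→C 4, Holm→B 5, Norris→A 9, Kent→C 3, Tring→B 3. Service 34; fixed 19; total 53.
{C}: service 45 + fixed 8 = 53
{A, B, C, D}: service 33 + fixed 28 = 61
(All 15 nonempty subsets were checked; B and C is lowest.)

Open B and C; minimum total cost 47.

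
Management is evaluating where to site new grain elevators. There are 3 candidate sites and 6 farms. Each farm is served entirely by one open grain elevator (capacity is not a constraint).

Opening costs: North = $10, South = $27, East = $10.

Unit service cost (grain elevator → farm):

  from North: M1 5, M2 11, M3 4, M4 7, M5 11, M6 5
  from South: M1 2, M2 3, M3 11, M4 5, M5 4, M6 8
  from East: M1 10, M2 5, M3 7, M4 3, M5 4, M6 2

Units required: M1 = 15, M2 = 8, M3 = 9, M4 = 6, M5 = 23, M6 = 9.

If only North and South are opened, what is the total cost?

Total cost: 294

Each farm is assigned to its cheapest site among the open ones.
{North, South}: M1→South 2·15=30, M2→South 3·8=24, M3→North 4·9=36, M4→South 5·6=30, M5→South 4·23=92, M6→North 5·9=45. Service 257; fixed 37; total 294.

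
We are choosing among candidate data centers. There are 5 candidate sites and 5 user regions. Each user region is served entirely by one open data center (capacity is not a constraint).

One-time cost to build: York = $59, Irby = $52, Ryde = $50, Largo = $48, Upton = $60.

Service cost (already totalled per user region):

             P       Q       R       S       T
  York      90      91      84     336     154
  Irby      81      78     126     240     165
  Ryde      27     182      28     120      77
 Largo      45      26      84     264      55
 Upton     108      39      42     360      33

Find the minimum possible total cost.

Minimum total cost: 354

For any fixed open set, each user region goes to its cheapest open site; total = fixed + service.
{Ryde, Largo}: P→Ryde 27, Q→Largo 26, R→Ryde 28, S→Ryde 120, T→Largo 55. Service 256; fixed 98; total 354.
{Ryde, Upton}: service 247 + fixed 110 = 357
{Ryde, Largo, Upton}: P→Ryde 27, Q→Largo 26, R→Ryde 28, S→Ryde 120, T→Upton 33. Service 234; fixed 158; total 392.
{York, Irby, Ryde, Largo, Upton}: service 234 + fixed 269 = 503
No other subset beats 354.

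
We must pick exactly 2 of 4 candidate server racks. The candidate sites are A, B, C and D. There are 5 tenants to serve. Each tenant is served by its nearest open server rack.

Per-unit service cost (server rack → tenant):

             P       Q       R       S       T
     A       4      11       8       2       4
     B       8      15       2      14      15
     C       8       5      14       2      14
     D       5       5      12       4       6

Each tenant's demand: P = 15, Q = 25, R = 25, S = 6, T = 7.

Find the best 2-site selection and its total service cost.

With exactly 2 open, each tenant uses its cheapest among the chosen.
{B, D}: P→D 5·15=75, Q→D 5·25=125, R→B 2·25=50, S→D 4·6=24, T→D 6·7=42. Service cost 316.
{B, C}: service cost 405
{A, B}: service cost 425
Among all 6 size-2 choices, {B, D} is lowest.

Choose B and D; total service cost 316.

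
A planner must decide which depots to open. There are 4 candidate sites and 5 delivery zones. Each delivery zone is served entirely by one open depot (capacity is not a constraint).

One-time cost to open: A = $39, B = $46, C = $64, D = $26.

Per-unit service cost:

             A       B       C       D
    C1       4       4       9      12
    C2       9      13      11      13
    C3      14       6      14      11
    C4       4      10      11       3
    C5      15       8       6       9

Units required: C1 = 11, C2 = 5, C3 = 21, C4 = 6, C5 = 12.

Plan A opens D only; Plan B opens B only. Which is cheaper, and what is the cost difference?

Plan A: {D}: C1→D 12·11=132, C2→D 13·5=65, C3→D 11·21=231, C4→D 3·6=18, C5→D 9·12=108. Service 554; fixed 26; total 580.
Plan B: {B}: C1→B 4·11=44, C2→B 13·5=65, C3→B 6·21=126, C4→B 10·6=60, C5→B 8·12=96. Service 391; fixed 46; total 437.
Difference: |580 − 437| = 143.

Plan B is cheaper by 143.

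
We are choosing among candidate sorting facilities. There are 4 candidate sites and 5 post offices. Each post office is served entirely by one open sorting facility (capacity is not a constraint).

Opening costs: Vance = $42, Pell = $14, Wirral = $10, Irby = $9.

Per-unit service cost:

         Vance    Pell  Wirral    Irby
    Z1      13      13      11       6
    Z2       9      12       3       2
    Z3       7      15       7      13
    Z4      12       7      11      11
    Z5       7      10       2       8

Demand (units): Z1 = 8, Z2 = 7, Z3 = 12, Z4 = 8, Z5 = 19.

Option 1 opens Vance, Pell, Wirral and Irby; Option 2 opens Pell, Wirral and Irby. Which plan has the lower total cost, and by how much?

Option 1: {Vance, Pell, Wirral, Irby}: Z1→Irby 6·8=48, Z2→Irby 2·7=14, Z3→Vance 7·12=84, Z4→Pell 7·8=56, Z5→Wirral 2·19=38. Service 240; fixed 75; total 315.
Option 2: {Pell, Wirral, Irby}: Z1→Irby 6·8=48, Z2→Irby 2·7=14, Z3→Wirral 7·12=84, Z4→Pell 7·8=56, Z5→Wirral 2·19=38. Service 240; fixed 33; total 273.
Difference: |315 − 273| = 42.

Option 2 is cheaper by 42.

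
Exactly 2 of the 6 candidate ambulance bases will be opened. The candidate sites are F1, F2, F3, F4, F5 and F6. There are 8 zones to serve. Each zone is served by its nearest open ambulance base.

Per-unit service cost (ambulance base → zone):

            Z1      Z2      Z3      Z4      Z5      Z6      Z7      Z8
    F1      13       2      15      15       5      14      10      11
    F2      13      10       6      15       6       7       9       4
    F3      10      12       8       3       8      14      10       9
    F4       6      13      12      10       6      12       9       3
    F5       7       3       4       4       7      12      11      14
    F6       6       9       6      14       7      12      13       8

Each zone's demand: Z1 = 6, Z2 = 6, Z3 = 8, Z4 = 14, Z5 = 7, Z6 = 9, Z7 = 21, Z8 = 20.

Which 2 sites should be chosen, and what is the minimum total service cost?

With exactly 2 open, each zone uses its cheapest among the chosen.
{F2, F5}: Z1→F5 7·6=42, Z2→F5 3·6=18, Z3→F5 4·8=32, Z4→F5 4·14=56, Z5→F2 6·7=42, Z6→F2 7·9=63, Z7→F2 9·21=189, Z8→F2 4·20=80. Service cost 522.
{F4, F5}: service cost 541
{F2, F3}: service cost 584
Among all 15 size-2 choices, {F2, F5} is lowest.

Choose F2 and F5; total service cost 522.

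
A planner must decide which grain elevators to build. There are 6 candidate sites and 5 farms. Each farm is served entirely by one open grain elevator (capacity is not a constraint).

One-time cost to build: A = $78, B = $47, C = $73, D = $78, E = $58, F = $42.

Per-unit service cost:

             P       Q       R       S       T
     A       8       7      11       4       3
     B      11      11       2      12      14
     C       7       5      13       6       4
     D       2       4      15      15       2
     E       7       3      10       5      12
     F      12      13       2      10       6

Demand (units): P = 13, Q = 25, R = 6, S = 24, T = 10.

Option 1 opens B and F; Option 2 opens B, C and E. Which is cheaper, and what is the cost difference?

Option 1: {B, F}: P→B 11·13=143, Q→B 11·25=275, R→B 2·6=12, S→F 10·24=240, T→F 6·10=60. Service 730; fixed 89; total 819.
Option 2: {B, C, E}: P→C 7·13=91, Q→E 3·25=75, R→B 2·6=12, S→E 5·24=120, T→C 4·10=40. Service 338; fixed 178; total 516.
Difference: |819 − 516| = 303.

Option 2 is cheaper by 303.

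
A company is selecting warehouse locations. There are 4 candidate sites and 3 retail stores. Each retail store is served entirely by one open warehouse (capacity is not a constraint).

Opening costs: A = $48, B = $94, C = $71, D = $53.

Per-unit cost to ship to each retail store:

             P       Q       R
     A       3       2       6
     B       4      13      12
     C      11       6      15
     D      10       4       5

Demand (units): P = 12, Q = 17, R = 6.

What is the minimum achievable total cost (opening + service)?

Minimum total cost: 154

For any fixed open set, each retail store goes to its cheapest open site; total = fixed + service.
{A}: P→A 3·12=36, Q→A 2·17=34, R→A 6·6=36. Service 106; fixed 48; total 154.
{A, D}: P→A 3·12=36, Q→A 2·17=34, R→D 5·6=30. Service 100; fixed 101; total 201.
{A, C}: service 106 + fixed 119 = 225
{A, B, C, D}: service 100 + fixed 266 = 366
(All 15 nonempty subsets were checked; A only is lowest.)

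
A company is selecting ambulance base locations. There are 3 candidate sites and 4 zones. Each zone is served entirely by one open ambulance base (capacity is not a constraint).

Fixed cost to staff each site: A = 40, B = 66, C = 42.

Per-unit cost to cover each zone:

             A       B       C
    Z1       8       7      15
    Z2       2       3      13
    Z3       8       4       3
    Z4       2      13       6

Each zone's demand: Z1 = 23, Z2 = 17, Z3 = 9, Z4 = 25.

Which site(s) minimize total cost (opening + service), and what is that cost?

Open A and C; minimum total cost 377.

For any fixed open set, each zone goes to its cheapest open site; total = fixed + service.
{A, C}: Z1→A 8·23=184, Z2→A 2·17=34, Z3→C 3·9=27, Z4→A 2·25=50. Service 295; fixed 82; total 377.
{A}: service 340 + fixed 40 = 380
{A, B}: Z1→B 7·23=161, Z2→A 2·17=34, Z3→B 4·9=36, Z4→A 2·25=50. Service 281; fixed 106; total 387.
{A, B, C}: Z1→B 7·23=161, Z2→A 2·17=34, Z3→C 3·9=27, Z4→A 2·25=50. Service 272; fixed 148; total 420.
No other subset beats 377.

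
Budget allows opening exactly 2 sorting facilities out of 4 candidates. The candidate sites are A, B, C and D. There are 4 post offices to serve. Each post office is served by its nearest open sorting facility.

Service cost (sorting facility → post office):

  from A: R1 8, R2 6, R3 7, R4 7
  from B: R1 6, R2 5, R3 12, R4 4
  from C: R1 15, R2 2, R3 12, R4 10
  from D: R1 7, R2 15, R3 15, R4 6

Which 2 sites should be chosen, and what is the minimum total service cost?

Choose A and B; total service cost 22.

With exactly 2 open, each post office uses its cheapest among the chosen.
{A, B}: R1→B 6, R2→B 5, R3→A 7, R4→B 4. Service cost 22.
{A, C}: service cost 24
{B, C}: service cost 24
Among all 6 size-2 choices, {A, B} is lowest.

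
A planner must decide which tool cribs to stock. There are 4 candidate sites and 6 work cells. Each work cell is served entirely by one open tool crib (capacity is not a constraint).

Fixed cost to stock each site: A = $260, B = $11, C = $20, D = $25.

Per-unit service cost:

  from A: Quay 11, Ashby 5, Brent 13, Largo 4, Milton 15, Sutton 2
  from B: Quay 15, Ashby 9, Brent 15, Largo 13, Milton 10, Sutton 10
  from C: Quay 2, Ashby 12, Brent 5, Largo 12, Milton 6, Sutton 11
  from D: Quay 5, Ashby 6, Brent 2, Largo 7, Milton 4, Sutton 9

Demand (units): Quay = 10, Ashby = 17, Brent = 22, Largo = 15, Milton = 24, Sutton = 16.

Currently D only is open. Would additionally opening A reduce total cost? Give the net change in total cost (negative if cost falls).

No — net change +86 (cost rises by 86).

Current service cost with {D}: 541.
Adding A: each work cell re-picks its cheapest; new service cost 367, saving 174.
Extra fixed cost: 260. Net change = 260 − 174 = 86.
(Totals: 566 → 652.)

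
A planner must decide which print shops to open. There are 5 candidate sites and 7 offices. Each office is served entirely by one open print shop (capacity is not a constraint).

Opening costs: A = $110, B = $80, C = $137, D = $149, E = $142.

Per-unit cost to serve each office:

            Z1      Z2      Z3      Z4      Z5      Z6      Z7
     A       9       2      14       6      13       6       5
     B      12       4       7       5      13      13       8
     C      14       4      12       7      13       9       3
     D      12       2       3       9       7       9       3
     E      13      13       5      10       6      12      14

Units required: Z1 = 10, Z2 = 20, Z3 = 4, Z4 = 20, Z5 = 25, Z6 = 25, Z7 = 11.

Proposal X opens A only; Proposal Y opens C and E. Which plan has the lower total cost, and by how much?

Proposal X is cheaper by 111.

Proposal X: {A}: Z1→A 9·10=90, Z2→A 2·20=40, Z3→A 14·4=56, Z4→A 6·20=120, Z5→A 13·25=325, Z6→A 6·25=150, Z7→A 5·11=55. Service 836; fixed 110; total 946.
Proposal Y: {C, E}: Z1→E 13·10=130, Z2→C 4·20=80, Z3→E 5·4=20, Z4→C 7·20=140, Z5→E 6·25=150, Z6→C 9·25=225, Z7→C 3·11=33. Service 778; fixed 279; total 1057.
Difference: |946 − 1057| = 111.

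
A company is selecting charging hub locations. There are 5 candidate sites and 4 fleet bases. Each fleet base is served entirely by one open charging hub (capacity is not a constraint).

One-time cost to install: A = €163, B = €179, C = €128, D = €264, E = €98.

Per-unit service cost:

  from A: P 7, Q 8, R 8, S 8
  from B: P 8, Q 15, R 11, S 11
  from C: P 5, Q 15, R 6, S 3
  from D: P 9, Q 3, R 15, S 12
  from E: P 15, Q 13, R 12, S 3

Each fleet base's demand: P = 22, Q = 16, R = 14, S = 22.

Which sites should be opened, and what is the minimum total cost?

Open C only; minimum total cost 628.

For any fixed open set, each fleet base goes to its cheapest open site; total = fixed + service.
{C}: P→C 5·22=110, Q→C 15·16=240, R→C 6·14=84, S→C 3·22=66. Service 500; fixed 128; total 628.
{A, C}: service 388 + fixed 291 = 679
{C, E}: service 468 + fixed 226 = 694
{A, B, C, D, E}: service 308 + fixed 832 = 1140
No other subset beats 628.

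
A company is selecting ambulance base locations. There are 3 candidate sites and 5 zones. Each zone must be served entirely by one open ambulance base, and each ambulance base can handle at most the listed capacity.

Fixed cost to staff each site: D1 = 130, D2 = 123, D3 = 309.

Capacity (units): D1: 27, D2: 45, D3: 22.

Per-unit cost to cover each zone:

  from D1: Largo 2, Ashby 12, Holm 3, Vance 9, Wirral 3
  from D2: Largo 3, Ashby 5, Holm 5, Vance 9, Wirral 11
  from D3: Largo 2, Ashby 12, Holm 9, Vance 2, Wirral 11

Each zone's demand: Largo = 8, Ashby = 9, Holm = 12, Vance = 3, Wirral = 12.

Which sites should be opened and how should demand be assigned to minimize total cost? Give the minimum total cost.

Minimum total cost: 411

Open {D2}: Largo→D2 3·8=24, Ashby→D2 5·9=45, Holm→D2 5·12=60, Vance→D2 9·3=27, Wirral→D2 11·12=132.
Loads: D2 carries 44/45. Service 288; fixed 123; total 411.
Next best feasible plan costs 421.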